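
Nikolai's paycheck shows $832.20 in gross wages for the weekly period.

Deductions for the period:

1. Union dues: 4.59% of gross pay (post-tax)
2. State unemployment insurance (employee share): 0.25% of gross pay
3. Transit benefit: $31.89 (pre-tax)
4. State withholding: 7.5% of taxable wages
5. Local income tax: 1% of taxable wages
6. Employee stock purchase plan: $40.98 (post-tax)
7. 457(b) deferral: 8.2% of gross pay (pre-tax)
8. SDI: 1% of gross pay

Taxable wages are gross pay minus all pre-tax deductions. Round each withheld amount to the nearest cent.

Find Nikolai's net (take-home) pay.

Transit benefit: $31.89
457(b) deferral: $832.20 × 0.082 = $68.24
Pre-tax total = $31.89 + $68.24 = $100.13
Taxable wages = $832.20 − $100.13 = $732.07
State withholding: $732.07 × 0.075 = $54.91
Local income tax: $732.07 × 0.01 = $7.32
SDI: $832.20 × 0.01 = $8.32
State unemployment insurance (employee share): $832.20 × 0.0025 = $2.08
Employee stock purchase plan: $40.98
Union dues: $832.20 × 0.0459 = $38.20
Total deductions = $31.89 + $68.24 + $54.91 + $7.32 + $8.32 + $2.08 + $40.98 + $38.20 = $251.94
Net pay = $832.20 − $251.94 = $580.26

$580.26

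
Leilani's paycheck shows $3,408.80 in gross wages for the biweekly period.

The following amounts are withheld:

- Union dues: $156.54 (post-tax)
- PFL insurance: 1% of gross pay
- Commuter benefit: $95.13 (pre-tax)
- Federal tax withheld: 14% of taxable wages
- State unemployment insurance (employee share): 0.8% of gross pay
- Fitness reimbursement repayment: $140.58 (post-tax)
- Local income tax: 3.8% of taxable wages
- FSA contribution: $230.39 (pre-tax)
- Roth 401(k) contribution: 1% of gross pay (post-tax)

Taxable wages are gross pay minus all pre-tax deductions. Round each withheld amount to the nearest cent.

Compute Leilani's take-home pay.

$2,141.89

FSA contribution: $230.39
Commuter benefit: $95.13
Pre-tax total = $230.39 + $95.13 = $325.52
Taxable wages = $3,408.80 − $325.52 = $3,083.28
Local income tax: $3,083.28 × 0.038 = $117.16
Federal tax withheld: $3,083.28 × 0.14 = $431.66
State unemployment insurance (employee share): $3,408.80 × 0.008 = $27.27
PFL insurance: $3,408.80 × 0.01 = $34.09
Fitness reimbursement repayment: $140.58
Union dues: $156.54
Roth 401(k) contribution: $3,408.80 × 0.01 = $34.09
Total deductions = $230.39 + $95.13 + $117.16 + $431.66 + $27.27 + $34.09 + $140.58 + $156.54 + $34.09 = $1,266.91
Net pay = $3,408.80 − $1,266.91 = $2,141.89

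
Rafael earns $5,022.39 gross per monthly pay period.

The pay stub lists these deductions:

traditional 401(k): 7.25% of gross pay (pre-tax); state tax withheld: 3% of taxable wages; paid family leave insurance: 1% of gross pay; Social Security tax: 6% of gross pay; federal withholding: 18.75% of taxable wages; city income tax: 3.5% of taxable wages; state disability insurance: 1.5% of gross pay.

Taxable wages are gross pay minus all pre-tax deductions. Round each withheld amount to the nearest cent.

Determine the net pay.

Traditional 401(k): $5,022.39 × 0.0725 = $364.12
Taxable wages = $5,022.39 − $364.12 = $4,658.27
City income tax: $4,658.27 × 0.035 = $163.04
Federal withholding: $4,658.27 × 0.1875 = $873.43
State tax withheld: $4,658.27 × 0.03 = $139.75
Social Security tax: $5,022.39 × 0.06 = $301.34
Paid family leave insurance: $5,022.39 × 0.01 = $50.22
State disability insurance: $5,022.39 × 0.015 = $75.34
Total deductions = $364.12 + $163.04 + $873.43 + $139.75 + $301.34 + $50.22 + $75.34 = $1,967.24
Net pay = $5,022.39 − $1,967.24 = $3,055.15

$3,055.15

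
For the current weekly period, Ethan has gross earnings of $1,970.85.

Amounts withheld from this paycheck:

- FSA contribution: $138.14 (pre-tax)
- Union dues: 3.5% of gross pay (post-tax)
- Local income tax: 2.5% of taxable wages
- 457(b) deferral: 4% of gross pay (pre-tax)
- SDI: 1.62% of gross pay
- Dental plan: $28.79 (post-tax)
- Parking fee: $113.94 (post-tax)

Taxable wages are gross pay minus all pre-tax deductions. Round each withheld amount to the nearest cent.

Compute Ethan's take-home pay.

$1,466.39

FSA contribution: $138.14
457(b) deferral: $1,970.85 × 0.04 = $78.83
Pre-tax total = $138.14 + $78.83 = $216.97
Taxable wages = $1,970.85 − $216.97 = $1,753.88
Local income tax: $1,753.88 × 0.025 = $43.85
SDI: $1,970.85 × 0.0162 = $31.93
Parking fee: $113.94
Dental plan: $28.79
Union dues: $1,970.85 × 0.035 = $68.98
Total deductions = $138.14 + $78.83 + $43.85 + $31.93 + $113.94 + $28.79 + $68.98 = $504.46
Net pay = $1,970.85 − $504.46 = $1,466.39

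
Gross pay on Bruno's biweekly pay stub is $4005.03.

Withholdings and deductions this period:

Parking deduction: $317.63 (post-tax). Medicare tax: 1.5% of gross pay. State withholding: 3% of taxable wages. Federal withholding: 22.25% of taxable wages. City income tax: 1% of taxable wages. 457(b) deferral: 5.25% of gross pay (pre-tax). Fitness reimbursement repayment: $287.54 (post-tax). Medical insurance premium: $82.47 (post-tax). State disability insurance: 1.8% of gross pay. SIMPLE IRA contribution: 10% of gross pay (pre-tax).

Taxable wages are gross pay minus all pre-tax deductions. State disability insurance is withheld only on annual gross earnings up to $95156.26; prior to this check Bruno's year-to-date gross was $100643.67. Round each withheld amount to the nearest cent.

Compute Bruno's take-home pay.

$1755.55

457(b) deferral: $4005.03 × 0.0525 = $210.26
SIMPLE IRA contribution: $4005.03 × 0.1 = $400.50
Pre-tax total = $210.26 + $400.50 = $610.76
Taxable wages = $4005.03 − $610.76 = $3394.27
Federal withholding: $3394.27 × 0.2225 = $755.23
State withholding: $3394.27 × 0.03 = $101.83
City income tax: $3394.27 × 0.01 = $33.94
State disability insurance: annual cap $95156.26 already reached (YTD $100643.67), so $0.00
Medicare tax: $4005.03 × 0.015 = $60.08
Medical insurance premium: $82.47
Fitness reimbursement repayment: $287.54
Parking deduction: $317.63
Total deductions = $210.26 + $400.50 + $755.23 + $101.83 + $33.94 + $0.00 + $60.08 + $82.47 + $287.54 + $317.63 = $2249.48
Net pay = $4005.03 − $2249.48 = $1755.55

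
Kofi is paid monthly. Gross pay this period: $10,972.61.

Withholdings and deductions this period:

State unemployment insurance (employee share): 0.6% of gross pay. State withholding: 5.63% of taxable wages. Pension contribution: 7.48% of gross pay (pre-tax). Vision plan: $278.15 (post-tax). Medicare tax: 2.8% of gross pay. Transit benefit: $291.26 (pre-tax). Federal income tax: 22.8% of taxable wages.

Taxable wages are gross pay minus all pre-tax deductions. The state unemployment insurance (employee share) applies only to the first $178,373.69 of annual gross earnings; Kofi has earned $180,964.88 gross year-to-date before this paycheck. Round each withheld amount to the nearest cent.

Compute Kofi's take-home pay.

Pension contribution: $10,972.61 × 0.0748 = $820.75
Transit benefit: $291.26
Pre-tax total = $820.75 + $291.26 = $1,112.01
Taxable wages = $10,972.61 − $1,112.01 = $9,860.60
Federal income tax: $9,860.60 × 0.228 = $2,248.22
State withholding: $9,860.60 × 0.0563 = $555.15
Medicare tax: $10,972.61 × 0.028 = $307.23
State unemployment insurance (employee share): annual cap $178,373.69 already reached (YTD $180,964.88), so $0.00
Vision plan: $278.15
Total deductions = $820.75 + $291.26 + $2,248.22 + $555.15 + $307.23 + $0.00 + $278.15 = $4,500.76
Net pay = $10,972.61 − $4,500.76 = $6,471.85

$6,471.85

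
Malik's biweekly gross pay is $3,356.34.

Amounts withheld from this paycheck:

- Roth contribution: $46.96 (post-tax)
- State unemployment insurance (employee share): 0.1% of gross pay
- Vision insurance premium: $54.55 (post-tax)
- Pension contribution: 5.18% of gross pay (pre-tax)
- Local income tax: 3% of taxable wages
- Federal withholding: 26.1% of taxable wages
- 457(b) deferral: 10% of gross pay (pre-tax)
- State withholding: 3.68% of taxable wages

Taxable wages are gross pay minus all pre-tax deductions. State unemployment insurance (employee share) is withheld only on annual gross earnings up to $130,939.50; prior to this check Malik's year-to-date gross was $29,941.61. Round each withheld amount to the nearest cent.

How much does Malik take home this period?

$1,808.78

Pension contribution: $3,356.34 × 0.0518 = $173.86
457(b) deferral: $3,356.34 × 0.1 = $335.63
Pre-tax total = $173.86 + $335.63 = $509.49
Taxable wages = $3,356.34 − $509.49 = $2,846.85
Local income tax: $2,846.85 × 0.03 = $85.41
Federal withholding: $2,846.85 × 0.261 = $743.03
State withholding: $2,846.85 × 0.0368 = $104.76
State unemployment insurance (employee share): cap not yet reached, full $3,356.34 is subject → $3,356.34 × 0.001 = $3.36
Vision insurance premium: $54.55
Roth contribution: $46.96
Total deductions = $173.86 + $335.63 + $85.41 + $743.03 + $104.76 + $3.36 + $54.55 + $46.96 = $1,547.56
Net pay = $3,356.34 − $1,547.56 = $1,808.78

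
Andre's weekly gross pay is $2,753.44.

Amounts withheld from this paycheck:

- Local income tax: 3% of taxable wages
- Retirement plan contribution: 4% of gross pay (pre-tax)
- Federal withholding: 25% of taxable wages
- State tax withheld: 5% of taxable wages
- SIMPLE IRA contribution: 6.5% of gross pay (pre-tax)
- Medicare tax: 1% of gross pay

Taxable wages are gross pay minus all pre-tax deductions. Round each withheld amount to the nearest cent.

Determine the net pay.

$1,623.57

Retirement plan contribution: $2,753.44 × 0.04 = $110.14
SIMPLE IRA contribution: $2,753.44 × 0.065 = $178.97
Pre-tax total = $110.14 + $178.97 = $289.11
Taxable wages = $2,753.44 − $289.11 = $2,464.33
State tax withheld: $2,464.33 × 0.05 = $123.22
Federal withholding: $2,464.33 × 0.25 = $616.08
Local income tax: $2,464.33 × 0.03 = $73.93
Medicare tax: $2,753.44 × 0.01 = $27.53
Total deductions = $110.14 + $178.97 + $123.22 + $616.08 + $73.93 + $27.53 = $1,129.87
Net pay = $2,753.44 − $1,129.87 = $1,623.57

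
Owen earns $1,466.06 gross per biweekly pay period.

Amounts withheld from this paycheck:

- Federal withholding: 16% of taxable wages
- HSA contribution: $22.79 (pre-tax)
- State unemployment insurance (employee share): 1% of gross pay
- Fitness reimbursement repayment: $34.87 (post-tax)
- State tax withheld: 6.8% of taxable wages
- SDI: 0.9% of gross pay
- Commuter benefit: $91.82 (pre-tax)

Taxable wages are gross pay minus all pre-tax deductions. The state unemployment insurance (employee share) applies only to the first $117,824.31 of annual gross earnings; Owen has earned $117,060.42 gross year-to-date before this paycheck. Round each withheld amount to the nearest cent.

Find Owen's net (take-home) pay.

$987.62

Commuter benefit: $91.82
HSA contribution: $22.79
Pre-tax total = $91.82 + $22.79 = $114.61
Taxable wages = $1,466.06 − $114.61 = $1,351.45
Federal withholding: $1,351.45 × 0.16 = $216.23
State tax withheld: $1,351.45 × 0.068 = $91.90
State unemployment insurance (employee share): only $117,824.31 − $117,060.42 = $763.89 of this check is subject → $763.89 × 0.01 = $7.64
SDI: $1,466.06 × 0.009 = $13.19
Fitness reimbursement repayment: $34.87
Total deductions = $91.82 + $22.79 + $216.23 + $91.90 + $7.64 + $13.19 + $34.87 = $478.44
Net pay = $1,466.06 − $478.44 = $987.62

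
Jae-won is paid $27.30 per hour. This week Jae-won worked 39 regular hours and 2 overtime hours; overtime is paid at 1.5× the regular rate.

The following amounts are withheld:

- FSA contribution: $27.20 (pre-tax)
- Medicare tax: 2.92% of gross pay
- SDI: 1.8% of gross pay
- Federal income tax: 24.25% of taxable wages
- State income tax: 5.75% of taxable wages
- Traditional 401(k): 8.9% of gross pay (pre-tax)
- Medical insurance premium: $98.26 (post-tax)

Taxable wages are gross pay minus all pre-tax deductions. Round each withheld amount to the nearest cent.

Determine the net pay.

Regular pay: 39 × $27.30 = $1064.70
Overtime pay: 2 × $27.30 × 1.5 = $81.90
Gross pay = $1064.70 + $81.90 = $1146.60
Traditional 401(k): $1146.60 × 0.089 = $102.05
FSA contribution: $27.20
Pre-tax total = $102.05 + $27.20 = $129.25
Taxable wages = $1146.60 − $129.25 = $1017.35
Federal income tax: $1017.35 × 0.2425 = $246.71
State income tax: $1017.35 × 0.0575 = $58.50
SDI: $1146.60 × 0.018 = $20.64
Medicare tax: $1146.60 × 0.0292 = $33.48
Medical insurance premium: $98.26
Total deductions = $102.05 + $27.20 + $246.71 + $58.50 + $20.64 + $33.48 + $98.26 = $586.84
Net pay = $1146.60 − $586.84 = $559.76

$559.76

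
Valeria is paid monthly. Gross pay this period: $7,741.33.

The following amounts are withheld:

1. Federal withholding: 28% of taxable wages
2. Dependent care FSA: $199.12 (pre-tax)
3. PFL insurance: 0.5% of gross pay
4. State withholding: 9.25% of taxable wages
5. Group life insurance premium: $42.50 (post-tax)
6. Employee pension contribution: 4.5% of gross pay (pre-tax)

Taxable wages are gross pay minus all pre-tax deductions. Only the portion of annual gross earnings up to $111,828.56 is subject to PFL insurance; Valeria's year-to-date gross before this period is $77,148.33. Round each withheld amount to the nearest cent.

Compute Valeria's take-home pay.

Employee pension contribution: $7,741.33 × 0.045 = $348.36
Dependent care FSA: $199.12
Pre-tax total = $348.36 + $199.12 = $547.48
Taxable wages = $7,741.33 − $547.48 = $7,193.85
State withholding: $7,193.85 × 0.0925 = $665.43
Federal withholding: $7,193.85 × 0.28 = $2,014.28
PFL insurance: cap not yet reached, full $7,741.33 is subject → $7,741.33 × 0.005 = $38.71
Group life insurance premium: $42.50
Total deductions = $348.36 + $199.12 + $665.43 + $2,014.28 + $38.71 + $42.50 = $3,308.40
Net pay = $7,741.33 − $3,308.40 = $4,432.93

$4,432.93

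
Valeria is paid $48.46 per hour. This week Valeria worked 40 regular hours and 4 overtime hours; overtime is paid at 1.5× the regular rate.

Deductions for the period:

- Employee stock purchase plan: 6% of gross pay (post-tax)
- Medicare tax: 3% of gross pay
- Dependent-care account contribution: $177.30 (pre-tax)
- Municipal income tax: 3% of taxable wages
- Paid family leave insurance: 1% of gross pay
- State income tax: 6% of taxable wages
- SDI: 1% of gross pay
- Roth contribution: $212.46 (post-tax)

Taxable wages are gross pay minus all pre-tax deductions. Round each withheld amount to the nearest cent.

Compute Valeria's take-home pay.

Regular pay: 40 × $48.46 = $1,938.40
Overtime pay: 4 × $48.46 × 1.5 = $290.76
Gross pay = $1,938.40 + $290.76 = $2,229.16
Dependent-care account contribution: $177.30
Taxable wages = $2,229.16 − $177.30 = $2,051.86
State income tax: $2,051.86 × 0.06 = $123.11
Municipal income tax: $2,051.86 × 0.03 = $61.56
Medicare tax: $2,229.16 × 0.03 = $66.87
Paid family leave insurance: $2,229.16 × 0.01 = $22.29
SDI: $2,229.16 × 0.01 = $22.29
Roth contribution: $212.46
Employee stock purchase plan: $2,229.16 × 0.06 = $133.75
Total deductions = $177.30 + $123.11 + $61.56 + $66.87 + $22.29 + $22.29 + $212.46 + $133.75 = $819.63
Net pay = $2,229.16 − $819.63 = $1,409.53

$1,409.53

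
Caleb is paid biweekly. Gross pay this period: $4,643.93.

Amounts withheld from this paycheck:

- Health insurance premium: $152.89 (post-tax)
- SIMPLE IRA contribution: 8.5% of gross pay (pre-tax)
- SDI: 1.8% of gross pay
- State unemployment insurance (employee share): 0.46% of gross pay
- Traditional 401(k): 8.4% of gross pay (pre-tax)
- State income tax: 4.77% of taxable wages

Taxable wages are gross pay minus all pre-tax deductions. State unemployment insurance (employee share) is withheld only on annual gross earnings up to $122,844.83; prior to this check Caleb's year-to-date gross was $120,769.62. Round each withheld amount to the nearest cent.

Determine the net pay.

$3,429.00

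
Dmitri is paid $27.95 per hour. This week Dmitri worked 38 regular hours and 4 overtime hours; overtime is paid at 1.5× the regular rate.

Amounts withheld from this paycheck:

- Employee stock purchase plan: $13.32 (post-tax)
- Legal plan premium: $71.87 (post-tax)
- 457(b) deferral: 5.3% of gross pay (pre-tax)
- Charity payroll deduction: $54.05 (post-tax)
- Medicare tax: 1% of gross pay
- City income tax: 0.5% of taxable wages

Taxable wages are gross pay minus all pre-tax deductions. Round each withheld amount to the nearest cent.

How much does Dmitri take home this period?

Regular pay: 38 × $27.95 = $1,062.10
Overtime pay: 4 × $27.95 × 1.5 = $167.70
Gross pay = $1,062.10 + $167.70 = $1,229.80
457(b) deferral: $1,229.80 × 0.053 = $65.18
Taxable wages = $1,229.80 − $65.18 = $1,164.62
City income tax: $1,164.62 × 0.005 = $5.82
Medicare tax: $1,229.80 × 0.01 = $12.30
Charity payroll deduction: $54.05
Employee stock purchase plan: $13.32
Legal plan premium: $71.87
Total deductions = $65.18 + $5.82 + $12.30 + $54.05 + $13.32 + $71.87 = $222.54
Net pay = $1,229.80 − $222.54 = $1,007.26

$1,007.26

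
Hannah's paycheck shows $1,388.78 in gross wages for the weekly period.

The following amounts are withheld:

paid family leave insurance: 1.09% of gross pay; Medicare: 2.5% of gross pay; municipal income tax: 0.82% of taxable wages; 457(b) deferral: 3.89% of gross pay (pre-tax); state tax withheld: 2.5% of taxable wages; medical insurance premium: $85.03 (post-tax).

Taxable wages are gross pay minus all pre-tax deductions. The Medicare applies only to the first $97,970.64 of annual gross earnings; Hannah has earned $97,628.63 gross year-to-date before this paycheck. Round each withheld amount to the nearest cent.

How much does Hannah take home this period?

457(b) deferral: $1,388.78 × 0.0389 = $54.02
Taxable wages = $1,388.78 − $54.02 = $1,334.76
State tax withheld: $1,334.76 × 0.025 = $33.37
Municipal income tax: $1,334.76 × 0.0082 = $10.95
Medicare: only $97,970.64 − $97,628.63 = $342.01 of this check is subject → $342.01 × 0.025 = $8.55
Paid family leave insurance: $1,388.78 × 0.0109 = $15.14
Medical insurance premium: $85.03
Total deductions = $54.02 + $33.37 + $10.95 + $8.55 + $15.14 + $85.03 = $207.06
Net pay = $1,388.78 − $207.06 = $1,181.72

$1,181.72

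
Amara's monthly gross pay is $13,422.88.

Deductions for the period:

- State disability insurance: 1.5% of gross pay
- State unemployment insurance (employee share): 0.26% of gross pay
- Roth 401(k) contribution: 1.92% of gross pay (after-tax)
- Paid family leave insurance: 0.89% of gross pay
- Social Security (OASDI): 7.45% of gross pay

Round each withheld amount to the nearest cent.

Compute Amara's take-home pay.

$11,809.46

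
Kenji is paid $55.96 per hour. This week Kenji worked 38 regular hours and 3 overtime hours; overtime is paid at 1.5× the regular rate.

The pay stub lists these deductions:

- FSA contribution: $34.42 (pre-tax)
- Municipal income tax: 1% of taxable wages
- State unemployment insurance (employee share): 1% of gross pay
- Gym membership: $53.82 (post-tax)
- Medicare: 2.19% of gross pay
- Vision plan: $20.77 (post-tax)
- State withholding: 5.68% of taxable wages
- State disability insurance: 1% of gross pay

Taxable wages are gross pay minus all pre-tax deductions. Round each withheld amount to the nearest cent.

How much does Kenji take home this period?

$2,013.08

Regular pay: 38 × $55.96 = $2,126.48
Overtime pay: 3 × $55.96 × 1.5 = $251.82
Gross pay = $2,126.48 + $251.82 = $2,378.30
FSA contribution: $34.42
Taxable wages = $2,378.30 − $34.42 = $2,343.88
Municipal income tax: $2,343.88 × 0.01 = $23.44
State withholding: $2,343.88 × 0.0568 = $133.13
Medicare: $2,378.30 × 0.0219 = $52.08
State disability insurance: $2,378.30 × 0.01 = $23.78
State unemployment insurance (employee share): $2,378.30 × 0.01 = $23.78
Gym membership: $53.82
Vision plan: $20.77
Total deductions = $34.42 + $23.44 + $133.13 + $52.08 + $23.78 + $23.78 + $53.82 + $20.77 = $365.22
Net pay = $2,378.30 − $365.22 = $2,013.08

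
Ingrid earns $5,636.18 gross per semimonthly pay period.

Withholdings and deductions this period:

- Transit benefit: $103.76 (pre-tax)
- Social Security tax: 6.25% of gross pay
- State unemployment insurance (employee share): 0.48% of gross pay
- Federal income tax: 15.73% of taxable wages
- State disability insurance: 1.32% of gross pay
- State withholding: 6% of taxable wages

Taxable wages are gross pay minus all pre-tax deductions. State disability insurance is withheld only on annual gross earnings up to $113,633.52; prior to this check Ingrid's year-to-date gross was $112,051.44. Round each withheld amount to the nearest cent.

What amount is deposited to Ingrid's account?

$3,930.03

Transit benefit: $103.76
Taxable wages = $5,636.18 − $103.76 = $5,532.42
State withholding: $5,532.42 × 0.06 = $331.95
Federal income tax: $5,532.42 × 0.1573 = $870.25
Social Security tax: $5,636.18 × 0.0625 = $352.26
State disability insurance: only $113,633.52 − $112,051.44 = $1,582.08 of this check is subject → $1,582.08 × 0.0132 = $20.88
State unemployment insurance (employee share): $5,636.18 × 0.0048 = $27.05
Total deductions = $103.76 + $331.95 + $870.25 + $352.26 + $20.88 + $27.05 = $1,706.15
Net pay = $5,636.18 − $1,706.15 = $3,930.03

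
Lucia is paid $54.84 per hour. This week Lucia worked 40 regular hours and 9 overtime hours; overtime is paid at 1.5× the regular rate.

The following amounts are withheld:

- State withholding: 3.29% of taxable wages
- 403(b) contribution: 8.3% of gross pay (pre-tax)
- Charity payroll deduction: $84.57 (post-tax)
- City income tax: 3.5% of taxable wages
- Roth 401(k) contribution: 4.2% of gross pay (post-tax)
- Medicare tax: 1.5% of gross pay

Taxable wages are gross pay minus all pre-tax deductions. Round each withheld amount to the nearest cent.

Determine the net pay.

$2,255.94

Regular pay: 40 × $54.84 = $2,193.60
Overtime pay: 9 × $54.84 × 1.5 = $740.34
Gross pay = $2,193.60 + $740.34 = $2,933.94
403(b) contribution: $2,933.94 × 0.083 = $243.52
Taxable wages = $2,933.94 − $243.52 = $2,690.42
State withholding: $2,690.42 × 0.0329 = $88.51
City income tax: $2,690.42 × 0.035 = $94.16
Medicare tax: $2,933.94 × 0.015 = $44.01
Roth 401(k) contribution: $2,933.94 × 0.042 = $123.23
Charity payroll deduction: $84.57
Total deductions = $243.52 + $88.51 + $94.16 + $44.01 + $123.23 + $84.57 = $678.00
Net pay = $2,933.94 − $678.00 = $2,255.94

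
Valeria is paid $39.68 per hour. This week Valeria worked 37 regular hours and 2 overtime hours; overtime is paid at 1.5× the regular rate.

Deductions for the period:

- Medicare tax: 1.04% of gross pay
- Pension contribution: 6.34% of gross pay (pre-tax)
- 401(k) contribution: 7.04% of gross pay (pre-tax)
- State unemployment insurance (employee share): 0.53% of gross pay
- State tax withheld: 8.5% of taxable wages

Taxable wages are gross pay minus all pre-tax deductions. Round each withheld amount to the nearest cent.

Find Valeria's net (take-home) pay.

Regular pay: 37 × $39.68 = $1,468.16
Overtime pay: 2 × $39.68 × 1.5 = $119.04
Gross pay = $1,468.16 + $119.04 = $1,587.20
401(k) contribution: $1,587.20 × 0.0704 = $111.74
Pension contribution: $1,587.20 × 0.0634 = $100.63
Pre-tax total = $111.74 + $100.63 = $212.37
Taxable wages = $1,587.20 − $212.37 = $1,374.83
State tax withheld: $1,374.83 × 0.085 = $116.86
State unemployment insurance (employee share): $1,587.20 × 0.0053 = $8.41
Medicare tax: $1,587.20 × 0.0104 = $16.51
Total deductions = $111.74 + $100.63 + $116.86 + $8.41 + $16.51 = $354.15
Net pay = $1,587.20 − $354.15 = $1,233.05

$1,233.05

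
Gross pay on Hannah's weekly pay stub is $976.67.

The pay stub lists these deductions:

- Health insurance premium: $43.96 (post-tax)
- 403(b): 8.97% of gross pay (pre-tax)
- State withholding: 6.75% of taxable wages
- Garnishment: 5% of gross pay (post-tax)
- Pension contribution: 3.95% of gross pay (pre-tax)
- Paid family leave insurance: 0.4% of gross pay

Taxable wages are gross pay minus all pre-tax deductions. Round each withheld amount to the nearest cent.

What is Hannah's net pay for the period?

$696.37

403(b): $976.67 × 0.0897 = $87.61
Pension contribution: $976.67 × 0.0395 = $38.58
Pre-tax total = $87.61 + $38.58 = $126.19
Taxable wages = $976.67 − $126.19 = $850.48
State withholding: $850.48 × 0.0675 = $57.41
Paid family leave insurance: $976.67 × 0.004 = $3.91
Health insurance premium: $43.96
Garnishment: $976.67 × 0.05 = $48.83
Total deductions = $87.61 + $38.58 + $57.41 + $3.91 + $43.96 + $48.83 = $280.30
Net pay = $976.67 − $280.30 = $696.37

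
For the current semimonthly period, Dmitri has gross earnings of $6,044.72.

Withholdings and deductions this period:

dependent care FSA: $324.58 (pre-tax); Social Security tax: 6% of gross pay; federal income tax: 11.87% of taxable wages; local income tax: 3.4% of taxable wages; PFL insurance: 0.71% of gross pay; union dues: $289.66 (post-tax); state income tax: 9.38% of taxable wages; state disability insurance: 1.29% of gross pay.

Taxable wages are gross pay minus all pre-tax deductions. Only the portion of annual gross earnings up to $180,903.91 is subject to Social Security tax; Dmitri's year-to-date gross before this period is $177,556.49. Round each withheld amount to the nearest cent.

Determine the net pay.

$3,698.72

Dependent care FSA: $324.58
Taxable wages = $6,044.72 − $324.58 = $5,720.14
Local income tax: $5,720.14 × 0.034 = $194.48
State income tax: $5,720.14 × 0.0938 = $536.55
Federal income tax: $5,720.14 × 0.1187 = $678.98
State disability insurance: $6,044.72 × 0.0129 = $77.98
Social Security tax: only $180,903.91 − $177,556.49 = $3,347.42 of this check is subject → $3,347.42 × 0.06 = $200.85
PFL insurance: $6,044.72 × 0.0071 = $42.92
Union dues: $289.66
Total deductions = $324.58 + $194.48 + $536.55 + $678.98 + $77.98 + $200.85 + $42.92 + $289.66 = $2,346.00
Net pay = $6,044.72 − $2,346.00 = $3,698.72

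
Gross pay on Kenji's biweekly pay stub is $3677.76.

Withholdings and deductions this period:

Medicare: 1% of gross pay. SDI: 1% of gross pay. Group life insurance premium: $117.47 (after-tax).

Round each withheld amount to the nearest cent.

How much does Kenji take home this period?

$3486.73

Medicare: $3677.76 × 0.01 = $36.78
SDI: $3677.76 × 0.01 = $36.78
Group life insurance premium: $117.47
Total deductions = $36.78 + $36.78 + $117.47 = $191.03
Net pay = $3677.76 − $191.03 = $3486.73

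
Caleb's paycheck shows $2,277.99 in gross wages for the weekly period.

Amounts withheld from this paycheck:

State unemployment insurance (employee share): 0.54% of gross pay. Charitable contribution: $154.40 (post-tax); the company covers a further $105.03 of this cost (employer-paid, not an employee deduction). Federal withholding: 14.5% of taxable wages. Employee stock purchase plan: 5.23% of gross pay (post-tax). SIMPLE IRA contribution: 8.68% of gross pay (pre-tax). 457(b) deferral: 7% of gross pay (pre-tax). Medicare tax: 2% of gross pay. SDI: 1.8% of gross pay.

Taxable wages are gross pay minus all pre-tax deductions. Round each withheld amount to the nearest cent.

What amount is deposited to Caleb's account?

$1,269.88

457(b) deferral: $2,277.99 × 0.07 = $159.46
SIMPLE IRA contribution: $2,277.99 × 0.0868 = $197.73
Pre-tax total = $159.46 + $197.73 = $357.19
Taxable wages = $2,277.99 − $357.19 = $1,920.80
Federal withholding: $1,920.80 × 0.145 = $278.52
State unemployment insurance (employee share): $2,277.99 × 0.0054 = $12.30
SDI: $2,277.99 × 0.018 = $41.00
Medicare tax: $2,277.99 × 0.02 = $45.56
Charitable contribution: $154.40
Employee stock purchase plan: $2,277.99 × 0.0523 = $119.14
(Employer's $105.03 toward charitable contribution is not withheld from the employee.)
Total deductions = $159.46 + $197.73 + $278.52 + $12.30 + $41.00 + $45.56 + $154.40 + $119.14 = $1,008.11
Net pay = $2,277.99 − $1,008.11 = $1,269.88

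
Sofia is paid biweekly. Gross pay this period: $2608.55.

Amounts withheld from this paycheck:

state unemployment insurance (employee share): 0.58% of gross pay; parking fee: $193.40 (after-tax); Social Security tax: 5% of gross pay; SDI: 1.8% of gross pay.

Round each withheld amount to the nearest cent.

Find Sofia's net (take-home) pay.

SDI: $2608.55 × 0.018 = $46.95
Social Security tax: $2608.55 × 0.05 = $130.43
State unemployment insurance (employee share): $2608.55 × 0.0058 = $15.13
Parking fee: $193.40
Total deductions = $46.95 + $130.43 + $15.13 + $193.40 = $385.91
Net pay = $2608.55 − $385.91 = $2222.64

$2222.64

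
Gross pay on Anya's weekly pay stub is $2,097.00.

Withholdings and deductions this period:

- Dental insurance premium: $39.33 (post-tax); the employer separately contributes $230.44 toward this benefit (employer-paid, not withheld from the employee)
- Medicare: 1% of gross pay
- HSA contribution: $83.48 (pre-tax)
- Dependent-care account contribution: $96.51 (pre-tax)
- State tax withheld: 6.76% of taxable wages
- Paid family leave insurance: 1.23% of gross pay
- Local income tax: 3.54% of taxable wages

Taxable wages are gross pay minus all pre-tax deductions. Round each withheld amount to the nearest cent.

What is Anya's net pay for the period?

$1,633.47

HSA contribution: $83.48
Dependent-care account contribution: $96.51
Pre-tax total = $83.48 + $96.51 = $179.99
Taxable wages = $2,097.00 − $179.99 = $1,917.01
Local income tax: $1,917.01 × 0.0354 = $67.86
State tax withheld: $1,917.01 × 0.0676 = $129.59
Paid family leave insurance: $2,097.00 × 0.0123 = $25.79
Medicare: $2,097.00 × 0.01 = $20.97
Dental insurance premium: $39.33
(Employer's $230.44 toward dental insurance premium is not withheld from the employee.)
Total deductions = $83.48 + $96.51 + $67.86 + $129.59 + $25.79 + $20.97 + $39.33 = $463.53
Net pay = $2,097.00 − $463.53 = $1,633.47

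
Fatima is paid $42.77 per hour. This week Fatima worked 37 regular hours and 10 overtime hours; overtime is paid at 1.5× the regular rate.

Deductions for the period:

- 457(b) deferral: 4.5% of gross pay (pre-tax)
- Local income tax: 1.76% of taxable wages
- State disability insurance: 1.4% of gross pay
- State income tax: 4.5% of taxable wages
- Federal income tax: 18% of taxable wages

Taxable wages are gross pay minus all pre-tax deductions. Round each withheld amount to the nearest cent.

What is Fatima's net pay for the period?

Regular pay: 37 × $42.77 = $1,582.49
Overtime pay: 10 × $42.77 × 1.5 = $641.55
Gross pay = $1,582.49 + $641.55 = $2,224.04
457(b) deferral: $2,224.04 × 0.045 = $100.08
Taxable wages = $2,224.04 − $100.08 = $2,123.96
Local income tax: $2,123.96 × 0.0176 = $37.38
State income tax: $2,123.96 × 0.045 = $95.58
Federal income tax: $2,123.96 × 0.18 = $382.31
State disability insurance: $2,224.04 × 0.014 = $31.14
Total deductions = $100.08 + $37.38 + $95.58 + $382.31 + $31.14 = $646.49
Net pay = $2,224.04 − $646.49 = $1,577.55

$1,577.55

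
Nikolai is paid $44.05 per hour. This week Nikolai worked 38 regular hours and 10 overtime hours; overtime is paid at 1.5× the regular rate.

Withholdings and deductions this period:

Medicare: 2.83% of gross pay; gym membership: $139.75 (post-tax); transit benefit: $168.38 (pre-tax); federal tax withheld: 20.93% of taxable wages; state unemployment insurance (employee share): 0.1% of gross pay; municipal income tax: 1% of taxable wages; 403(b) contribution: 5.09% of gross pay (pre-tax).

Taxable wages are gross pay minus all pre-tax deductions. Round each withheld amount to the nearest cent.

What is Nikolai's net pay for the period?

Regular pay: 38 × $44.05 = $1,673.90
Overtime pay: 10 × $44.05 × 1.5 = $660.75
Gross pay = $1,673.90 + $660.75 = $2,334.65
Transit benefit: $168.38
403(b) contribution: $2,334.65 × 0.0509 = $118.83
Pre-tax total = $168.38 + $118.83 = $287.21
Taxable wages = $2,334.65 − $287.21 = $2,047.44
Federal tax withheld: $2,047.44 × 0.2093 = $428.53
Municipal income tax: $2,047.44 × 0.01 = $20.47
State unemployment insurance (employee share): $2,334.65 × 0.001 = $2.33
Medicare: $2,334.65 × 0.0283 = $66.07
Gym membership: $139.75
Total deductions = $168.38 + $118.83 + $428.53 + $20.47 + $2.33 + $66.07 + $139.75 = $944.36
Net pay = $2,334.65 − $944.36 = $1,390.29

$1,390.29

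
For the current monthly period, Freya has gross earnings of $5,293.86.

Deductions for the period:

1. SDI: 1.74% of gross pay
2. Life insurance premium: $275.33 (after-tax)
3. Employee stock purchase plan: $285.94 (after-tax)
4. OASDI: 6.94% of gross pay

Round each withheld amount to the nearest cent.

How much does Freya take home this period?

$4,273.09

OASDI: $5,293.86 × 0.0694 = $367.39
SDI: $5,293.86 × 0.0174 = $92.11
Life insurance premium: $275.33
Employee stock purchase plan: $285.94
Total deductions = $367.39 + $92.11 + $275.33 + $285.94 = $1,020.77
Net pay = $5,293.86 − $1,020.77 = $4,273.09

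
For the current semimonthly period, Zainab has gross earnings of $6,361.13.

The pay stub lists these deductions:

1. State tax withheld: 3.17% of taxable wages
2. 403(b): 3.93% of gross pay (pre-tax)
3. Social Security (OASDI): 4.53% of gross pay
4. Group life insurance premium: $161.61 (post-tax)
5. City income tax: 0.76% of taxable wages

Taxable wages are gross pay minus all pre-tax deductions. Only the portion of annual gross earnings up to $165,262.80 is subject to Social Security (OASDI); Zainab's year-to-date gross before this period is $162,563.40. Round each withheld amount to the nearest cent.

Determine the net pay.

$5,587.09

403(b): $6,361.13 × 0.0393 = $249.99
Taxable wages = $6,361.13 − $249.99 = $6,111.14
City income tax: $6,111.14 × 0.0076 = $46.44
State tax withheld: $6,111.14 × 0.0317 = $193.72
Social Security (OASDI): only $165,262.80 − $162,563.40 = $2,699.40 of this check is subject → $2,699.40 × 0.0453 = $122.28
Group life insurance premium: $161.61
Total deductions = $249.99 + $46.44 + $193.72 + $122.28 + $161.61 = $774.04
Net pay = $6,361.13 − $774.04 = $5,587.09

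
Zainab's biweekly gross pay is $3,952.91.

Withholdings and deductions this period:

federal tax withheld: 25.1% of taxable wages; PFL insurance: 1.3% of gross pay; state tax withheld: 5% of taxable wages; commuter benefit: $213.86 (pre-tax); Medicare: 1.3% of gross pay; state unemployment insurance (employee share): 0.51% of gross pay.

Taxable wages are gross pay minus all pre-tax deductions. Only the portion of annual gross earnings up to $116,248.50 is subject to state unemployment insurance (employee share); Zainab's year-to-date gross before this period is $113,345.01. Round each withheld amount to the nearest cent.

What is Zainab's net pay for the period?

$2,496.01

Commuter benefit: $213.86
Taxable wages = $3,952.91 − $213.86 = $3,739.05
State tax withheld: $3,739.05 × 0.05 = $186.95
Federal tax withheld: $3,739.05 × 0.251 = $938.50
PFL insurance: $3,952.91 × 0.013 = $51.39
State unemployment insurance (employee share): only $116,248.50 − $113,345.01 = $2,903.49 of this check is subject → $2,903.49 × 0.0051 = $14.81
Medicare: $3,952.91 × 0.013 = $51.39
Total deductions = $213.86 + $186.95 + $938.50 + $51.39 + $14.81 + $51.39 = $1,456.90
Net pay = $3,952.91 − $1,456.90 = $2,496.01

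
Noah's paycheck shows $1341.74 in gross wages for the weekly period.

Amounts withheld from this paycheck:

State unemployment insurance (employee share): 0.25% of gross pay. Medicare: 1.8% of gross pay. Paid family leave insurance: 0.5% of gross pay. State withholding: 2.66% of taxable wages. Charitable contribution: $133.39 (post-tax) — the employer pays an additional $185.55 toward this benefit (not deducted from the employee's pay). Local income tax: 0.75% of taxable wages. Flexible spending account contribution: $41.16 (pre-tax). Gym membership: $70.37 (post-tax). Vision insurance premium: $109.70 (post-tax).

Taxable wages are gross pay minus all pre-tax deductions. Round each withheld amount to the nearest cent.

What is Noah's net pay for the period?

$908.56

Flexible spending account contribution: $41.16
Taxable wages = $1341.74 − $41.16 = $1300.58
State withholding: $1300.58 × 0.0266 = $34.60
Local income tax: $1300.58 × 0.0075 = $9.75
Paid family leave insurance: $1341.74 × 0.005 = $6.71
Medicare: $1341.74 × 0.018 = $24.15
State unemployment insurance (employee share): $1341.74 × 0.0025 = $3.35
Charitable contribution: $133.39
Gym membership: $70.37
Vision insurance premium: $109.70
(Employer's $185.55 toward charitable contribution is not withheld from the employee.)
Total deductions = $41.16 + $34.60 + $9.75 + $6.71 + $24.15 + $3.35 + $133.39 + $70.37 + $109.70 = $433.18
Net pay = $1341.74 − $433.18 = $908.56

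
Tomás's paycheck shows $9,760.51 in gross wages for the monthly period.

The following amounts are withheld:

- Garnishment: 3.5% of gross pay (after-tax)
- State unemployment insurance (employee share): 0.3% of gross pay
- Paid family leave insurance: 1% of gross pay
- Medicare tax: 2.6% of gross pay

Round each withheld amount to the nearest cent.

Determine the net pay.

State unemployment insurance (employee share): $9,760.51 × 0.003 = $29.28
Paid family leave insurance: $9,760.51 × 0.01 = $97.61
Medicare tax: $9,760.51 × 0.026 = $253.77
Garnishment: $9,760.51 × 0.035 = $341.62
Total deductions = $29.28 + $97.61 + $253.77 + $341.62 = $722.28
Net pay = $9,760.51 − $722.28 = $9,038.23

$9,038.23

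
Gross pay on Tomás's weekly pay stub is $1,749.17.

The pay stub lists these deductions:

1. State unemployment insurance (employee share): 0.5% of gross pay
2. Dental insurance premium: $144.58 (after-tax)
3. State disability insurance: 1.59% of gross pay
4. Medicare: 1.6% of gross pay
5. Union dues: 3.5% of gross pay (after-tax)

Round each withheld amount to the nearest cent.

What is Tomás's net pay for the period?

State disability insurance: $1,749.17 × 0.0159 = $27.81
State unemployment insurance (employee share): $1,749.17 × 0.005 = $8.75
Medicare: $1,749.17 × 0.016 = $27.99
Union dues: $1,749.17 × 0.035 = $61.22
Dental insurance premium: $144.58
Total deductions = $27.81 + $8.75 + $27.99 + $61.22 + $144.58 = $270.35
Net pay = $1,749.17 − $270.35 = $1,478.82

$1,478.82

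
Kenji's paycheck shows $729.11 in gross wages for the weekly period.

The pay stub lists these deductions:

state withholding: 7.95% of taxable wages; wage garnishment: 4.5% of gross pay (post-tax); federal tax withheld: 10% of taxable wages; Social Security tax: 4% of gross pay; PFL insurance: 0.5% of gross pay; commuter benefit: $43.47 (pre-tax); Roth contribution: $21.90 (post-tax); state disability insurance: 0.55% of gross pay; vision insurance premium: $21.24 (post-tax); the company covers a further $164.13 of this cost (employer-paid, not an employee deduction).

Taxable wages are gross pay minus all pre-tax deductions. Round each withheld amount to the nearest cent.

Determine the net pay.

Commuter benefit: $43.47
Taxable wages = $729.11 − $43.47 = $685.64
Federal tax withheld: $685.64 × 0.1 = $68.56
State withholding: $685.64 × 0.0795 = $54.51
State disability insurance: $729.11 × 0.0055 = $4.01
PFL insurance: $729.11 × 0.005 = $3.65
Social Security tax: $729.11 × 0.04 = $29.16
Wage garnishment: $729.11 × 0.045 = $32.81
Roth contribution: $21.90
Vision insurance premium: $21.24
(Employer's $164.13 toward vision insurance premium is not withheld from the employee.)
Total deductions = $43.47 + $68.56 + $54.51 + $4.01 + $3.65 + $29.16 + $32.81 + $21.90 + $21.24 = $279.31
Net pay = $729.11 − $279.31 = $449.80

$449.80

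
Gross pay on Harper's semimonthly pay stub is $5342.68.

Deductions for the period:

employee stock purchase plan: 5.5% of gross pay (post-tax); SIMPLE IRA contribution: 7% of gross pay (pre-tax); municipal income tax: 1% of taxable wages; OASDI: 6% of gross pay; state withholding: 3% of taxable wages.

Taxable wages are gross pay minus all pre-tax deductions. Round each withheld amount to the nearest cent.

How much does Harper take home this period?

SIMPLE IRA contribution: $5342.68 × 0.07 = $373.99
Taxable wages = $5342.68 − $373.99 = $4968.69
State withholding: $4968.69 × 0.03 = $149.06
Municipal income tax: $4968.69 × 0.01 = $49.69
OASDI: $5342.68 × 0.06 = $320.56
Employee stock purchase plan: $5342.68 × 0.055 = $293.85
Total deductions = $373.99 + $149.06 + $49.69 + $320.56 + $293.85 = $1187.15
Net pay = $5342.68 − $1187.15 = $4155.53

$4155.53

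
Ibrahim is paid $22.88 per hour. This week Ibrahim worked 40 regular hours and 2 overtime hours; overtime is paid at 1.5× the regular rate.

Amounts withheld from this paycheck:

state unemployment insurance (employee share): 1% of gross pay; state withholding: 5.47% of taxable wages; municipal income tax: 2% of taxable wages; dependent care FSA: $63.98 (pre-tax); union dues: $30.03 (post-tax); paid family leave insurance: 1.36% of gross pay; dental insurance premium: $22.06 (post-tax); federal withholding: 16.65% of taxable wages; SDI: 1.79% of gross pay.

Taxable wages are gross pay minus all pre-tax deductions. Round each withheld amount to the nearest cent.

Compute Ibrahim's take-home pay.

$605.06

Regular pay: 40 × $22.88 = $915.20
Overtime pay: 2 × $22.88 × 1.5 = $68.64
Gross pay = $915.20 + $68.64 = $983.84
Dependent care FSA: $63.98
Taxable wages = $983.84 − $63.98 = $919.86
Municipal income tax: $919.86 × 0.02 = $18.40
State withholding: $919.86 × 0.0547 = $50.32
Federal withholding: $919.86 × 0.1665 = $153.16
State unemployment insurance (employee share): $983.84 × 0.01 = $9.84
Paid family leave insurance: $983.84 × 0.0136 = $13.38
SDI: $983.84 × 0.0179 = $17.61
Union dues: $30.03
Dental insurance premium: $22.06
Total deductions = $63.98 + $18.40 + $50.32 + $153.16 + $9.84 + $13.38 + $17.61 + $30.03 + $22.06 = $378.78
Net pay = $983.84 − $378.78 = $605.06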